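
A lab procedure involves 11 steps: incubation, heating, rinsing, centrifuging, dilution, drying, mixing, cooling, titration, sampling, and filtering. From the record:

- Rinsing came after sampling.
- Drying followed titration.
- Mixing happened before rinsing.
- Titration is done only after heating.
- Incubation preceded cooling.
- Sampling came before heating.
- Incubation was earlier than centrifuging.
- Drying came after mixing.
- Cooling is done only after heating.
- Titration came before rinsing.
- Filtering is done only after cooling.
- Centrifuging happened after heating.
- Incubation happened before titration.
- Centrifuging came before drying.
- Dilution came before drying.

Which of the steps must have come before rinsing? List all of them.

heating, incubation, mixing, sampling, titration

Directly stated before rinsing: mixing, sampling, and titration.
Heating reaches rinsing via heating → titration → rinsing.
Incubation reaches rinsing via incubation → titration → rinsing.
No chain forces centrifuging (or any of the others) ahead of rinsing.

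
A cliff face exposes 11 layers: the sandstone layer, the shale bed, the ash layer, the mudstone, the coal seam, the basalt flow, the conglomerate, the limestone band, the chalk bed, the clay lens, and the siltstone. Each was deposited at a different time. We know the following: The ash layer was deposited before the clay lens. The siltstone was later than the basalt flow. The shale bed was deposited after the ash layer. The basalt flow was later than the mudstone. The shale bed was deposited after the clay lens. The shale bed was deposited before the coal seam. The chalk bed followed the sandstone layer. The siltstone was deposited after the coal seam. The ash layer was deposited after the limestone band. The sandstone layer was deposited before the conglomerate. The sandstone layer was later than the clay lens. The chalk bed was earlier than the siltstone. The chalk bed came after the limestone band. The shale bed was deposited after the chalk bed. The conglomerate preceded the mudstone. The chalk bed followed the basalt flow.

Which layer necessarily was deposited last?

Every other layer has a chain of constraints placing it before the siltstone, so the siltstone is last.

the siltstone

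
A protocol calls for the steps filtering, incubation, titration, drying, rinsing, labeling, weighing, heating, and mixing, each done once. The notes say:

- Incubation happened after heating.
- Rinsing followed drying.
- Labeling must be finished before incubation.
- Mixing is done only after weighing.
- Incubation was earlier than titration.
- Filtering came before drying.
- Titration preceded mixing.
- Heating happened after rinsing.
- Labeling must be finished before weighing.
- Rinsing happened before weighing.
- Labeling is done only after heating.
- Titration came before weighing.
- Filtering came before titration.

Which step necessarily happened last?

mixing

Every other step has a chain of constraints placing it before mixing, so mixing is last.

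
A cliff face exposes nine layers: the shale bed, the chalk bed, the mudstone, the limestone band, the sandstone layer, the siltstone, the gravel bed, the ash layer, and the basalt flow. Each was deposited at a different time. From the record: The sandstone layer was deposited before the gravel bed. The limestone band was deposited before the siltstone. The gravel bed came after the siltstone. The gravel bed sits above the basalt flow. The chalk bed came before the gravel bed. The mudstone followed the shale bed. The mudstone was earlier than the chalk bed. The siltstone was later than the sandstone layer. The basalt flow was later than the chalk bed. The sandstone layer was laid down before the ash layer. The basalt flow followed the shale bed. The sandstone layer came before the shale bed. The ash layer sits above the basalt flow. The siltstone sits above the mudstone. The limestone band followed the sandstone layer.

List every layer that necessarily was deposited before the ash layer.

the basalt flow, the chalk bed, the mudstone, the sandstone layer, the shale bed

Directly stated before the ash layer: the basalt flow and the sandstone layer.
The chalk bed reaches the ash layer via the chalk bed → the basalt flow → the ash layer.
The mudstone reaches the ash layer via the mudstone → the chalk bed → the basalt flow → the ash layer.
The shale bed reaches the ash layer via the shale bed → the basalt flow → the ash layer.
No chain forces the limestone band (or any of the others) ahead of the ash layer.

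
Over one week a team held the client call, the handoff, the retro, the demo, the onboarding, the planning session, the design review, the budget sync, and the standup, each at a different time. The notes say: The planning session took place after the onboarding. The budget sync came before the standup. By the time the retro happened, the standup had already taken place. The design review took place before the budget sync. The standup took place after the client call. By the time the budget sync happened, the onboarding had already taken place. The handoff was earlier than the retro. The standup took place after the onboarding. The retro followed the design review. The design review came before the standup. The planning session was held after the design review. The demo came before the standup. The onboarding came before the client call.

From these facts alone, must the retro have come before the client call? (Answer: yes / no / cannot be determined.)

Tracing the constraints gives the client call → the standup → the retro, so the client call must come before the retro.
That means the retro cannot be before the client call.

no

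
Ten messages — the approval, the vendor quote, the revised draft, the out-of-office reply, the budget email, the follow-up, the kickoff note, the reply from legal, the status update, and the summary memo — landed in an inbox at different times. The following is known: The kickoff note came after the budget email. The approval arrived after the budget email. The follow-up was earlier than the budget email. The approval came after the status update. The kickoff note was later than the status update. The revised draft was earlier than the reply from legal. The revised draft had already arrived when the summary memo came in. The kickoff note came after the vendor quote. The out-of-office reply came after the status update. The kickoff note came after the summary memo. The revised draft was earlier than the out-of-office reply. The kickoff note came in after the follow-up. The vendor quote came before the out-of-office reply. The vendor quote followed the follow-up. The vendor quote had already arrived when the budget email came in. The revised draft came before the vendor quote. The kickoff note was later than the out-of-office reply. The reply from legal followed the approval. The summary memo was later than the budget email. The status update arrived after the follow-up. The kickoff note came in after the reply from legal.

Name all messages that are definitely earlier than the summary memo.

the budget email, the follow-up, the revised draft, the vendor quote

Directly stated before the summary memo: the budget email and the revised draft.
The follow-up reaches the summary memo via the follow-up → the budget email → the summary memo.
The vendor quote reaches the summary memo via the vendor quote → the budget email → the summary memo.
No chain forces the out-of-office reply (or any of the others) ahead of the summary memo.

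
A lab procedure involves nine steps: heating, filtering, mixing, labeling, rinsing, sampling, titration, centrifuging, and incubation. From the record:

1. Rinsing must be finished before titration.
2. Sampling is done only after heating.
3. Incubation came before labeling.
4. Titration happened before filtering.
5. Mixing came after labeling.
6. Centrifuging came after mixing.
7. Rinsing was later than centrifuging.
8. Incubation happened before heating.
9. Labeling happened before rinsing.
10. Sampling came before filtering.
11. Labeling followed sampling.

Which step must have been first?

incubation

Incubation has a chain of constraints placing it before every other step, so incubation must be first.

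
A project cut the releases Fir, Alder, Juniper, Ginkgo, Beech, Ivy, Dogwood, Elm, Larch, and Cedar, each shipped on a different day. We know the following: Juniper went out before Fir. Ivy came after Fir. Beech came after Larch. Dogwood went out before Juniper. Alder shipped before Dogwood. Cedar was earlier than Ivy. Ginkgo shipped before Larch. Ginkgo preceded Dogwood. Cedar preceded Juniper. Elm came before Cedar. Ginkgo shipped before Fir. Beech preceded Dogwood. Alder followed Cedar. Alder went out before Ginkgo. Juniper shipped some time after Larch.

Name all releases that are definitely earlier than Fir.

Directly stated before Fir: Ginkgo and Juniper.
Alder reaches Fir via Alder → Ginkgo → Fir.
Beech reaches Fir via Beech → Dogwood → Juniper → Fir.
Cedar reaches Fir via Cedar → Juniper → Fir.
Likewise Dogwood, Elm, and Larch each reach Fir by chaining the stated constraints.

Alder, Beech, Cedar, Dogwood, Elm, Ginkgo, Juniper, Larch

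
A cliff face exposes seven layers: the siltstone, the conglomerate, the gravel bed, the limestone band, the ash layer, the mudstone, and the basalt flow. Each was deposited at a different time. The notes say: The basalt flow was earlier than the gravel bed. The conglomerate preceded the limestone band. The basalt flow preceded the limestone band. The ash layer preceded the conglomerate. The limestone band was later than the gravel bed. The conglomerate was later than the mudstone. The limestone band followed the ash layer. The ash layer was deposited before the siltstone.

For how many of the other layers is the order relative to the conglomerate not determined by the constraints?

Forced before the conglomerate: the ash layer and the mudstone; forced after the conglomerate: the limestone band.
That leaves the basalt flow, the gravel bed, and the siltstone with no forced order relative to the conglomerate — 3.

3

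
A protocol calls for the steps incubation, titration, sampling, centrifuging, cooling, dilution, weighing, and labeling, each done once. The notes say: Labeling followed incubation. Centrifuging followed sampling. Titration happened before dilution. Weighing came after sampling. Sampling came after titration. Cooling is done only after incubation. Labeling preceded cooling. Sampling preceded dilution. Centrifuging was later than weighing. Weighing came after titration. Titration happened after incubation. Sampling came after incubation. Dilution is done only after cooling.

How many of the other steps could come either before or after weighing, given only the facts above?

3

Forced before weighing: incubation, sampling, and titration; forced after weighing: centrifuging.
That leaves cooling, dilution, and labeling with no forced order relative to weighing — 3.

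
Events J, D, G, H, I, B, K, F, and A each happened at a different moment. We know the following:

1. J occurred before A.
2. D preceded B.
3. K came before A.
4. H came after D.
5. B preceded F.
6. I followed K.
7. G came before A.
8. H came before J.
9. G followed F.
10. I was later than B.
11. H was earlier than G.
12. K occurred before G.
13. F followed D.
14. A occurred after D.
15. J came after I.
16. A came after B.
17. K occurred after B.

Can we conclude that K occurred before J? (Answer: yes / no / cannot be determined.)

yes

Chain the constraints: K → I → J. Each link is directly stated, so K comes before J.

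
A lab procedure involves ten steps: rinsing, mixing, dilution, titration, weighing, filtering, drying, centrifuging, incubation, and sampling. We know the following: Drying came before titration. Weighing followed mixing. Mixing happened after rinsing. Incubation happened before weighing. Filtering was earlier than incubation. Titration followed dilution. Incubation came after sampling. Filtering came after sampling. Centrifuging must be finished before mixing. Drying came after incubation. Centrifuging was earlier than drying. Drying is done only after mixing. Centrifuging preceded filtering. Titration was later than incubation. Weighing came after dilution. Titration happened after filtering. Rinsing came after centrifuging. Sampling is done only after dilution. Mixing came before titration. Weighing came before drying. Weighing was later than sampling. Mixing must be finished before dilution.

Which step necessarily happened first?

Centrifuging has a chain of constraints placing it before every other step, so centrifuging must be first.

centrifuging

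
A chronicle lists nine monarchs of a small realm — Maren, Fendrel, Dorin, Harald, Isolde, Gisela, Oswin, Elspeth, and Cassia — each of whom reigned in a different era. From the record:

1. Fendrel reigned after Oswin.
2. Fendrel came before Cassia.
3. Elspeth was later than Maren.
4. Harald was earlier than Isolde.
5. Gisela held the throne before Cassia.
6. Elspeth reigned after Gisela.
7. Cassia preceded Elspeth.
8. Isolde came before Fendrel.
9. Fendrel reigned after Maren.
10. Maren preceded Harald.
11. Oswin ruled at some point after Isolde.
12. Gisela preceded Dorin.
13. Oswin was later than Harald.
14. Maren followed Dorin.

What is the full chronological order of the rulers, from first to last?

The constraints fix every adjacent pair, so only one ordering works:
Gisela → Dorin → Maren → Harald → Isolde → Oswin → Fendrel → Cassia → Elspeth.

Gisela, Dorin, Maren, Harald, Isolde, Oswin, Fendrel, Cassia, Elspeth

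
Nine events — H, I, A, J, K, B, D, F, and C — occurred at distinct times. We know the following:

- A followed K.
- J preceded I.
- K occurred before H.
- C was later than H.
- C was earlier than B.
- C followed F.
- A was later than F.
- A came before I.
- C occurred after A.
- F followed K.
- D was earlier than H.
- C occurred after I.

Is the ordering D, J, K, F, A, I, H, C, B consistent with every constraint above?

yes

Check each stated constraint against the proposed order — e.g. F is ahead of C; D is ahead of H. Every pair is in the required order; nothing is violated.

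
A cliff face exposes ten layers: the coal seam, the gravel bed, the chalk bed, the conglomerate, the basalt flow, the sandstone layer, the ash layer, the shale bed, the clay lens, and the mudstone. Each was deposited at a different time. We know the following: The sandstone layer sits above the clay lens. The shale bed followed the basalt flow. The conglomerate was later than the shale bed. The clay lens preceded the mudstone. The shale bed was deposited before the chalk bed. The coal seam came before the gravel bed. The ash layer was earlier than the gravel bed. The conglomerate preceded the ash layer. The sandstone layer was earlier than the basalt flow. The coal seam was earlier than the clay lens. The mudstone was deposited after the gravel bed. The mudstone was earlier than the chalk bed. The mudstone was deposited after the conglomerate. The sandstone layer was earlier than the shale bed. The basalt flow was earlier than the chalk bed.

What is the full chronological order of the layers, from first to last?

The constraints fix every adjacent pair, so only one ordering works:
the coal seam → the clay lens → the sandstone layer → the basalt flow → the shale bed → the conglomerate → the ash layer → the gravel bed → the mudstone → the chalk bed.

the coal seam, the clay lens, the sandstone layer, the basalt flow, the shale bed, the conglomerate, the ash layer, the gravel bed, the mudstone, the chalk bed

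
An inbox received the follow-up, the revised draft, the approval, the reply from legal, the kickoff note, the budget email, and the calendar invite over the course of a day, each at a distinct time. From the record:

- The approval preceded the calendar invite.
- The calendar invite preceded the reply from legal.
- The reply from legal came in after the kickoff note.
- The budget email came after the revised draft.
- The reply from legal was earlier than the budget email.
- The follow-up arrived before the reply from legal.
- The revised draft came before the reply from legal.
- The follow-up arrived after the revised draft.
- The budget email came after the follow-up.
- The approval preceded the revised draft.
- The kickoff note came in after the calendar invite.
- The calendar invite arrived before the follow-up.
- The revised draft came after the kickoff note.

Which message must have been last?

Every other message has a chain of constraints placing it before the budget email, so the budget email is last.

the budget email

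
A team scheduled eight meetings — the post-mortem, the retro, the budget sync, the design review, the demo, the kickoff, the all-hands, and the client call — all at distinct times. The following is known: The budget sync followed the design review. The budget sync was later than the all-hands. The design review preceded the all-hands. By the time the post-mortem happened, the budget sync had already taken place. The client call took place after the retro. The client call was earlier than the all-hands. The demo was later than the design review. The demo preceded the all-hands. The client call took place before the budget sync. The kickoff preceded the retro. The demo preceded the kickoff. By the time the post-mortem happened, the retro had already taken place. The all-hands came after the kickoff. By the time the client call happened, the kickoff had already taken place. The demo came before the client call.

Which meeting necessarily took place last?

the post-mortem

Every other meeting has a chain of constraints placing it before the post-mortem, so the post-mortem is last.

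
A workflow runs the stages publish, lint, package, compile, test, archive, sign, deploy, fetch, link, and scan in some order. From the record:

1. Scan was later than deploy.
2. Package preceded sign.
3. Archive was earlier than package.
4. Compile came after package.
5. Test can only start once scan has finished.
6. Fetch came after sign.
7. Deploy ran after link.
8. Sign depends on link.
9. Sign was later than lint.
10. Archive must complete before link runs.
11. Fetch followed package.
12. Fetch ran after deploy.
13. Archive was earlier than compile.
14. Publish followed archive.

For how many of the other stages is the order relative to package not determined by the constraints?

Forced before package: archive; forced after package: compile, fetch, and sign.
That leaves deploy, link, lint, publish, scan, and test with no forced order relative to package — 6.

6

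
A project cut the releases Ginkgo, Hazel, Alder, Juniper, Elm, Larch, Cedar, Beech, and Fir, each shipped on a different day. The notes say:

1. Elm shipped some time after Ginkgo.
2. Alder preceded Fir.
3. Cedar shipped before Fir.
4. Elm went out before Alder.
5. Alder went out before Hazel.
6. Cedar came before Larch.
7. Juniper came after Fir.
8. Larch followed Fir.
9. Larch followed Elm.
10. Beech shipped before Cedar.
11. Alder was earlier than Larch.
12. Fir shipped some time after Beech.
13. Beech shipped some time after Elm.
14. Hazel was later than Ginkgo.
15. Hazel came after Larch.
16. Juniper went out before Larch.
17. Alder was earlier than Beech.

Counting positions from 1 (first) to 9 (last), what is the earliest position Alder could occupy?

Elm and Ginkgo must both come before Alder — 2 forced predecessors.
Nothing else is forced ahead of Alder, so its earliest slot is position 2 + 1 = 3.

3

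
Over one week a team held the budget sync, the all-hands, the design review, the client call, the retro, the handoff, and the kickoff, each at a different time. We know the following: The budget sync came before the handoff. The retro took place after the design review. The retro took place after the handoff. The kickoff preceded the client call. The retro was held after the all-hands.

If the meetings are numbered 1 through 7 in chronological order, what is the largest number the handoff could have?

6

The handoff must come before the retro — 1 meeting forced after it.
Everything else can be placed before the handoff in some valid order, so the handoff can sit as late as position 7 − 1 = 6.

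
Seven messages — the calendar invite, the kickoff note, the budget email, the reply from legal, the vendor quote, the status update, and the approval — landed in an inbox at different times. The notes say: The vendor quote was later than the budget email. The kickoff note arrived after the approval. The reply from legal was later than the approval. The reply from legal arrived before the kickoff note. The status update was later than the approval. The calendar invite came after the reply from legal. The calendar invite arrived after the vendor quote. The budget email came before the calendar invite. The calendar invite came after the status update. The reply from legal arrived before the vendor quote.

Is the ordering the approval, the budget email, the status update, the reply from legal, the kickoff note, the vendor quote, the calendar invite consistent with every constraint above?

Check each stated constraint against the proposed order — e.g. the budget email is ahead of the vendor quote; the budget email is ahead of the calendar invite. Every pair is in the required order; nothing is violated.

yes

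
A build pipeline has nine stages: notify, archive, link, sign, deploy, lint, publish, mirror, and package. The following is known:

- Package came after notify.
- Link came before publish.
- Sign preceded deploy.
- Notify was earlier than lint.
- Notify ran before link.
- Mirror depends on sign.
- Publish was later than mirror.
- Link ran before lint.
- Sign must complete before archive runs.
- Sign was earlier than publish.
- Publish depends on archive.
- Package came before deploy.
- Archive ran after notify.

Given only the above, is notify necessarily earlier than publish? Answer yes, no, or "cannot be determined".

Chain the constraints: notify → link → publish. Each link is directly stated, so notify comes before publish.

yes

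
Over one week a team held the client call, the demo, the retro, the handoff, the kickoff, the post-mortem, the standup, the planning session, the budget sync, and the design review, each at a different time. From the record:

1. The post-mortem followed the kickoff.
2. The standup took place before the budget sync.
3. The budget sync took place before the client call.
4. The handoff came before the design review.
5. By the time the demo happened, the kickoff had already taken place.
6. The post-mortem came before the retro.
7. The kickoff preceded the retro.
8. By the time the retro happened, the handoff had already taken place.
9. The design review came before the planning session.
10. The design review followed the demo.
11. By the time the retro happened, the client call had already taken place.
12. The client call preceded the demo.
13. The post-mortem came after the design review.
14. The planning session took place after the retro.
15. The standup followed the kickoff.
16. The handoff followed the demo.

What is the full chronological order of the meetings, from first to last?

the kickoff, the standup, the budget sync, the client call, the demo, the handoff, the design review, the post-mortem, the retro, the planning session

The constraints fix every adjacent pair, so only one ordering works:
the kickoff → the standup → the budget sync → the client call → the demo → the handoff → the design review → the post-mortem → the retro → the planning session.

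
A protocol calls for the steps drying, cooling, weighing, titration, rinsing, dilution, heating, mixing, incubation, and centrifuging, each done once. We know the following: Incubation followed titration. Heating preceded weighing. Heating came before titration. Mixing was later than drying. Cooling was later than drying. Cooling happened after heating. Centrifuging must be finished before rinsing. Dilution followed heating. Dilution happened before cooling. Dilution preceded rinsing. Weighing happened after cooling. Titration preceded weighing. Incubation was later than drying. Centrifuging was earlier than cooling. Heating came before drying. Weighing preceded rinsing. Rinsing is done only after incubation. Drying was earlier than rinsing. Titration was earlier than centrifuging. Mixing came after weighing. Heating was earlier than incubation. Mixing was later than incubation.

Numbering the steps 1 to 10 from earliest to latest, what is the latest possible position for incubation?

Incubation must come before mixing and rinsing — 2 steps forced after it.
Everything else can be placed before incubation in some valid order, so incubation can sit as late as position 10 − 2 = 8.

8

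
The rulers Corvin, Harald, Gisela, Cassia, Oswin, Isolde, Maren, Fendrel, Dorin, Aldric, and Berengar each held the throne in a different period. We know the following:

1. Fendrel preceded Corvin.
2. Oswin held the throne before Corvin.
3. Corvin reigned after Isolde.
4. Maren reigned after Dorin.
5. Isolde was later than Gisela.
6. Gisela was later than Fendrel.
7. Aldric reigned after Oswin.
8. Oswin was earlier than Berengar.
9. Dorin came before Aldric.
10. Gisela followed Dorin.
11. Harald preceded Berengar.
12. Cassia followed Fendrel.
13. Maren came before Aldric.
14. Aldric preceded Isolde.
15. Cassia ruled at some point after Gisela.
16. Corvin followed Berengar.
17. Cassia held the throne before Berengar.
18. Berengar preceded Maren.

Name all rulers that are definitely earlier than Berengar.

Cassia, Dorin, Fendrel, Gisela, Harald, Oswin

Directly stated before Berengar: Cassia, Harald, and Oswin.
Dorin reaches Berengar via Dorin → Gisela → Cassia → Berengar.
Fendrel reaches Berengar via Fendrel → Cassia → Berengar.
Gisela reaches Berengar via Gisela → Cassia → Berengar.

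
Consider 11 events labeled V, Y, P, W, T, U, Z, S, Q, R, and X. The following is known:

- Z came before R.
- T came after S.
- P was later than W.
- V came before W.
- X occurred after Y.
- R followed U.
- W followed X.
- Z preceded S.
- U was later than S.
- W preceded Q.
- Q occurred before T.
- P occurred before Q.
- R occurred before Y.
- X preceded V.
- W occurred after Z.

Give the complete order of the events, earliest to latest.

The constraints fix every adjacent pair, so only one ordering works:
Z → S → U → R → Y → X → V → W → P → Q → T.

Z, S, U, R, Y, X, V, W, P, Q, T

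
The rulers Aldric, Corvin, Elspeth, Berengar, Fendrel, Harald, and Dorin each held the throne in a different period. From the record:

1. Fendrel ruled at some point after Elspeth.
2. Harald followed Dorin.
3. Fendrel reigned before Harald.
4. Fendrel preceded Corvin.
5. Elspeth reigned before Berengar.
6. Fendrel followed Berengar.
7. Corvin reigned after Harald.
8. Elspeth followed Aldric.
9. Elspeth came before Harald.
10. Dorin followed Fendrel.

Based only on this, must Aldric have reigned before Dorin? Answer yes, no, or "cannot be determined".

Chain the constraints: Aldric → Elspeth → Fendrel → Dorin. Each link is directly stated, so Aldric comes before Dorin.

yes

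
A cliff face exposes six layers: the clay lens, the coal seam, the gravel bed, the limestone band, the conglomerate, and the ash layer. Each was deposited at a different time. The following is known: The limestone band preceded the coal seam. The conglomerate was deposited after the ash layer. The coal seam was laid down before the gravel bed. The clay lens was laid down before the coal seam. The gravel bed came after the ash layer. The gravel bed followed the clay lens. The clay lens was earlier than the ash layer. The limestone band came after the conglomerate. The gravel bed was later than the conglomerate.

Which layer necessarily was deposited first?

The clay lens has a chain of constraints placing it before every other layer, so the clay lens must be first.

the clay lens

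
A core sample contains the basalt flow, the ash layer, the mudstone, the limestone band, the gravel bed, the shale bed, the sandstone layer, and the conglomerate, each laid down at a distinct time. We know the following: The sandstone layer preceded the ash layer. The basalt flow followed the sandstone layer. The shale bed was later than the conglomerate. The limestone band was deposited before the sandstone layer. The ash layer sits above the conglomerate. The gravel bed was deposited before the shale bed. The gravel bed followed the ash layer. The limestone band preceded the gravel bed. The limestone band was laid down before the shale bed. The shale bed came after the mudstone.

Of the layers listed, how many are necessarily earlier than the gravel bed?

4

Directly stated before the gravel bed: the ash layer and the limestone band.
The conglomerate reaches the gravel bed via the conglomerate → the ash layer → the gravel bed.
The sandstone layer reaches the gravel bed via the sandstone layer → the ash layer → the gravel bed.
That's the ash layer, the conglomerate, the limestone band, and the sandstone layer — 4 in all.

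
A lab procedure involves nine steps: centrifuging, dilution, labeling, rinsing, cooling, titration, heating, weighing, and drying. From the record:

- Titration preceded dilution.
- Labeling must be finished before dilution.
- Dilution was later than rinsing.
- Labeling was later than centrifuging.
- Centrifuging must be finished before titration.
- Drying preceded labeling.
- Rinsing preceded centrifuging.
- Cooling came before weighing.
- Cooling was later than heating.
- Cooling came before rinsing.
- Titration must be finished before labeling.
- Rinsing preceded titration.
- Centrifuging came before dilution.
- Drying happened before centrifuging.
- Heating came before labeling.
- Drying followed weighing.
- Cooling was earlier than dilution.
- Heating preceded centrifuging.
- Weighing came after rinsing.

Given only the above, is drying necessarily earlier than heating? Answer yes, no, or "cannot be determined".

Tracing the constraints gives heating → cooling → weighing → drying, so heating must come before drying.
That means drying cannot be before heating.

no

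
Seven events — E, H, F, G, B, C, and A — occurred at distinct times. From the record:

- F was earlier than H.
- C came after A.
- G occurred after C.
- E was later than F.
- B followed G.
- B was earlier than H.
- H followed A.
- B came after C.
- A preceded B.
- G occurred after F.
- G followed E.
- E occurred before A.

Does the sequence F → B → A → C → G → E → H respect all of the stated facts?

The constraints require A before B, but in the proposed sequence B appears ahead of A. That one violation is enough.

no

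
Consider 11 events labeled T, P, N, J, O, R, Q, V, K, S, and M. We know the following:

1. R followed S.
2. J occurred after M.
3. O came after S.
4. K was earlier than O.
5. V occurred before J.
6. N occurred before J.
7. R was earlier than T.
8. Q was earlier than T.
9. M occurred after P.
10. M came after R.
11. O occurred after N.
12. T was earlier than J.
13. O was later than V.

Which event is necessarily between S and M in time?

Tracing the constraints gives S → R → M, so R sits after S and before M.
No other event is forced both after S and before M.

R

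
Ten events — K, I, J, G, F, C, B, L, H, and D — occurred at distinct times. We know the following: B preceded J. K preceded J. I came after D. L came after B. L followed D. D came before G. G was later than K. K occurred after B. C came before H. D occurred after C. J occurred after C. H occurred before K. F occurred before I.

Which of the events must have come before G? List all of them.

Directly stated before G: D and K.
B reaches G via B → K → G.
C reaches G via C → D → G.
H reaches G via H → K → G.

B, C, D, H, K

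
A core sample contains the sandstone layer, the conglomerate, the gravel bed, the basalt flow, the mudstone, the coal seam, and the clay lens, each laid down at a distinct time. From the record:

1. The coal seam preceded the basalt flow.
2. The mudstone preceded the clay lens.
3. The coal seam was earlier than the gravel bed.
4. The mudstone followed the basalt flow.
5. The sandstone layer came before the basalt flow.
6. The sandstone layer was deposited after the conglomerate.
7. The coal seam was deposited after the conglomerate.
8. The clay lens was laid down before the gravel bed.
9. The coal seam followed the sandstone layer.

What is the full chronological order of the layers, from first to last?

the conglomerate, the sandstone layer, the coal seam, the basalt flow, the mudstone, the clay lens, the gravel bed

The constraints fix every adjacent pair, so only one ordering works:
the conglomerate → the sandstone layer → the coal seam → the basalt flow → the mudstone → the clay lens → the gravel bed.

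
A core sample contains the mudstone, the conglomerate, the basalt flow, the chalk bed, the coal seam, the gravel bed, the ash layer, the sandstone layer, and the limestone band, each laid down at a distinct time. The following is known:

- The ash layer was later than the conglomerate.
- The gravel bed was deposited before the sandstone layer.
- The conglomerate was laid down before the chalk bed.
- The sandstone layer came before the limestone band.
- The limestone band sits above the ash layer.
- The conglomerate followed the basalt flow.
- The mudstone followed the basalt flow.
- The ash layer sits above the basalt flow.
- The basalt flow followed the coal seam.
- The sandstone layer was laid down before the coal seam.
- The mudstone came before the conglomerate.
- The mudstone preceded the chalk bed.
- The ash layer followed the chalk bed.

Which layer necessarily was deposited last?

Every other layer has a chain of constraints placing it before the limestone band, so the limestone band is last.

the limestone band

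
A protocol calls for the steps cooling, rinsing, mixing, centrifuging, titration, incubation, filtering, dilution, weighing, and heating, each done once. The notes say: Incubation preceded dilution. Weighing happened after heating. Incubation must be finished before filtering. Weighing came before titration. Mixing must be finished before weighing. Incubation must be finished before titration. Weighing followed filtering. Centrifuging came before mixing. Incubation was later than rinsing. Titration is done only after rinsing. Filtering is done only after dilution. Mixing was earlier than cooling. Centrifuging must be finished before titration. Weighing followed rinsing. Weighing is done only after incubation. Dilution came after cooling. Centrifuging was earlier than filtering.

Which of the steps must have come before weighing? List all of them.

centrifuging, cooling, dilution, filtering, heating, incubation, mixing, rinsing

Directly stated before weighing: filtering, heating, incubation, mixing, and rinsing.
Centrifuging reaches weighing via centrifuging → filtering → weighing.
Cooling reaches weighing via cooling → dilution → filtering → weighing.
Dilution reaches weighing via dilution → filtering → weighing.
No chain forces titration ahead of weighing.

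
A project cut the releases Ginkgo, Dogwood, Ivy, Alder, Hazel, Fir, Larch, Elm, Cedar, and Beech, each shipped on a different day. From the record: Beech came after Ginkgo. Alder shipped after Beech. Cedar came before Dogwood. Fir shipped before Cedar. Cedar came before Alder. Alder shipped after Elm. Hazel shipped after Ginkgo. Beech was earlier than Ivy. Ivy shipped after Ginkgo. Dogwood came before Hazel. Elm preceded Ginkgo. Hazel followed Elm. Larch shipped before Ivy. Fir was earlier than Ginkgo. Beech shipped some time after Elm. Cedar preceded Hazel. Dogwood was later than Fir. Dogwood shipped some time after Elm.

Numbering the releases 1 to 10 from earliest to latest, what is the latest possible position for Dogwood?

9

Dogwood must come before Hazel — 1 release forced after it.
Everything else can be placed before Dogwood in some valid order, so Dogwood can sit as late as position 10 − 1 = 9.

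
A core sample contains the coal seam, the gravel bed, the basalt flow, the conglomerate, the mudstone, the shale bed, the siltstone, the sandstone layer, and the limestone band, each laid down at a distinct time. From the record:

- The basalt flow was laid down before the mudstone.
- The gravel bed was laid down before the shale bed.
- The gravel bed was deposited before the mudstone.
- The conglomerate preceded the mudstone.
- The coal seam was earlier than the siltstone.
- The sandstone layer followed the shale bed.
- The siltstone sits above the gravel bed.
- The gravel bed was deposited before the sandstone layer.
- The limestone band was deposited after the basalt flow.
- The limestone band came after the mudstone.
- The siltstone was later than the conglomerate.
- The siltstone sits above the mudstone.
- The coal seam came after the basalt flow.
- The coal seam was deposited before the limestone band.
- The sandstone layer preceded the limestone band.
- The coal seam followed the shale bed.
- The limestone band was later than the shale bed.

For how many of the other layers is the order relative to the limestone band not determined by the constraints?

1

Forced before the limestone band: the basalt flow, the coal seam, the conglomerate, the gravel bed, the mudstone, the sandstone layer, and the shale bed.
That leaves the siltstone with no forced order relative to the limestone band — 1.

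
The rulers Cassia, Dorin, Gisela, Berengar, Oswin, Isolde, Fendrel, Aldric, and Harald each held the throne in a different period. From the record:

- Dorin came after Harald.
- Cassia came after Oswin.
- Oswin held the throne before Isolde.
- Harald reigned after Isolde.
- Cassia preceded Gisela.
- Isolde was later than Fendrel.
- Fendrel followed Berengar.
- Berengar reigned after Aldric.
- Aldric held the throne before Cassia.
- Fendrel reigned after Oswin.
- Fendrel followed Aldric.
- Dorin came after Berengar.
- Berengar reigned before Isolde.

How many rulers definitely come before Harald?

5

Directly stated before Harald: Isolde.
Aldric reaches Harald via Aldric → Fendrel → Isolde → Harald.
Berengar reaches Harald via Berengar → Isolde → Harald.
Fendrel reaches Harald via Fendrel → Isolde → Harald.
Likewise Oswin reaches Harald by chaining the stated constraints.
No chain forces Gisela (or any of the others) ahead of Harald.
That's Aldric, Berengar, Fendrel, Isolde, and Oswin — 5 in all.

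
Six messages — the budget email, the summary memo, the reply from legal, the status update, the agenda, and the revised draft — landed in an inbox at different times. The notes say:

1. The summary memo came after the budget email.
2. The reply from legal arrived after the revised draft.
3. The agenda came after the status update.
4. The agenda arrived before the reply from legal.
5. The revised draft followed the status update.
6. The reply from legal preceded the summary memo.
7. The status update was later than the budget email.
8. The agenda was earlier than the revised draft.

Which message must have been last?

the summary memo

Every other message has a chain of constraints placing it before the summary memo, so the summary memo is last.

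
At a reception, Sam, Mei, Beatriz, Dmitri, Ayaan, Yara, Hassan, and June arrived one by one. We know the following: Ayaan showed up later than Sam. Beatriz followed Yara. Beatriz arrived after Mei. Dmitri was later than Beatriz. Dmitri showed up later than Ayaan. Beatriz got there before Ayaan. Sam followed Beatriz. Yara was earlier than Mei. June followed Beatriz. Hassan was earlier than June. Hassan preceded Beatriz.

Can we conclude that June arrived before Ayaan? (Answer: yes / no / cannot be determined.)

No chain of stated constraints runs from June to Ayaan, and none runs from Ayaan to June either.
So the relative order of June and Ayaan is not fixed by the given facts.

cannot be determined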